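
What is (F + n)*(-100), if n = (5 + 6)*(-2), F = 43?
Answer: -2100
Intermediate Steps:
n = -22 (n = 11*(-2) = -22)
(F + n)*(-100) = (43 - 22)*(-100) = 21*(-100) = -2100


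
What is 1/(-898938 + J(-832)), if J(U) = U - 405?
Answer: -1/900175 ≈ -1.1109e-6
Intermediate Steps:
J(U) = -405 + U
1/(-898938 + J(-832)) = 1/(-898938 + (-405 - 832)) = 1/(-898938 - 1237) = 1/(-900175) = -1/900175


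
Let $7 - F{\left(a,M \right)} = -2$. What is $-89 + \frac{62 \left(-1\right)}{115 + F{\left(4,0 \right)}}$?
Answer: $- \frac{179}{2} \approx -89.5$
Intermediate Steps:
$F{\left(a,M \right)} = 9$ ($F{\left(a,M \right)} = 7 - -2 = 7 + 2 = 9$)
$-89 + \frac{62 \left(-1\right)}{115 + F{\left(4,0 \right)}} = -89 + \frac{62 \left(-1\right)}{115 + 9} = -89 + \frac{1}{124} \left(-62\right) = -89 - \frac{1}{2} = - \frac{179}{2}$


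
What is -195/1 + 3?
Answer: -192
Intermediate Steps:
-195/1 + 3 = -195 + 3 = -192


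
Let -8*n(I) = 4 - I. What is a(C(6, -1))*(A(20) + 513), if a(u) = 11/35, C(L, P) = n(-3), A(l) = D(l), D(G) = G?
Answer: 5863/35 ≈ 167.51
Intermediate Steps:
A(l) = l
n(I) = -1/2 + I/8 (n(I) = -(4 - I)/8 = -1/2 + I/8)
C(L, P) = -7/8 (C(L, P) = -1/2 + (1/8)*(-3) = -1/2 - 3/8 = -7/8)
a(u) = 11/35 (a(u) = 11*(1/35) = 11/35)
a(C(6, -1))*(A(20) + 513) = 11*(20 + 513)/35 = (11/35)*533 = 5863/35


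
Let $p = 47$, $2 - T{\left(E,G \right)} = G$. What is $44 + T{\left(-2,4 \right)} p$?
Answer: $-50$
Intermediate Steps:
$T{\left(E,G \right)} = 2 - G$
$44 + T{\left(-2,4 \right)} p = 44 + \left(2 - 4\right) 47 = 44 - 94 = -50$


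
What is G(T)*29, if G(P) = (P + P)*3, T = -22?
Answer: -3828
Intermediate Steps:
G(P) = 6*P (G(P) = (2*P)*3 = 6*P)
G(T)*29 = (6*(-22))*29 = -132*29 = -3828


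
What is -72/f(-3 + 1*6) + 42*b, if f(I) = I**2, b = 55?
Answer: 2302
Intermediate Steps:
-72/f(-3 + 1*6) + 42*b = -72/(-3 + 1*6)**2 + 42*55 = -72/(-3 + 6)**2 + 2310 = -72/(3**2) + 2310 = -72/9 + 2310 = -72*1/9 + 2310 = -8 + 2310 = 2302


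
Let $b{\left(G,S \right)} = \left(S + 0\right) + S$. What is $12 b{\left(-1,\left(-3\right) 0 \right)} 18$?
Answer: $0$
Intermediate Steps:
$b{\left(G,S \right)} = 2 S$ ($b{\left(G,S \right)} = S + S = 2 S$)
$12 b{\left(-1,\left(-3\right) 0 \right)} 18 = 12 \cdot 2 \left(\left(-3\right) 0\right) 18 = 12 \cdot 2 \cdot 0 \cdot 18 = 12 \cdot 0 \cdot 18 = 0 \cdot 18 = 0$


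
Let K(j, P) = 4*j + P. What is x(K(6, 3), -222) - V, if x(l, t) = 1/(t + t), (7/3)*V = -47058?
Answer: 62681249/3108 ≈ 20168.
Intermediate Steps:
V = -141174/7 (V = (3/7)*(-47058) = -141174/7 ≈ -20168.)
K(j, P) = P + 4*j
x(l, t) = 1/(2*t)
x(K(6, 3), -222) - V = (½)/(-222) - 1*(-141174/7) = (½)*(-1/222) + 141174/7 = -1/444 + 141174/7 = 62681249/3108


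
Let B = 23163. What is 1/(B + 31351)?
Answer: 1/54514 ≈ 1.8344e-5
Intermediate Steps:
1/(B + 31351) = 1/(23163 + 31351) = 1/54514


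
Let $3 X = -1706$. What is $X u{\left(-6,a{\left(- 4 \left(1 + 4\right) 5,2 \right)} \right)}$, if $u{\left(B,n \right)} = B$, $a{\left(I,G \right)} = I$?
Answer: $3412$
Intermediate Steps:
$X = - \frac{1706}{3}$ ($X = \frac{1}{3} \left(-1706\right) = - \frac{1706}{3} \approx -568.67$)
$X u{\left(-6,a{\left(- 4 \left(1 + 4\right) 5,2 \right)} \right)} = \left(- \frac{1706}{3}\right) \left(-6\right) = 3412$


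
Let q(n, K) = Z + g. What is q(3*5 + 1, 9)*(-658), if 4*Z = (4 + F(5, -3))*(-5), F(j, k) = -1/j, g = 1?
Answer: 4935/2 ≈ 2467.5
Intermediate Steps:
Z = -19/4 (Z = ((4 - 1/5)*(-5))/4 = ((19/5)*(-5))/4 = (1/4)*(-19) = -19/4 ≈ -4.7500)
q(n, K) = -15/4 (q(n, K) = -19/4 + 1 = -15/4)
q(3*5 + 1, 9)*(-658) = -15/4*(-658) = 4935/2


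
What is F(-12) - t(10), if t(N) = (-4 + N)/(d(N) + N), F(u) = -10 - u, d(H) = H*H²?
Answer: 1007/505 ≈ 1.9941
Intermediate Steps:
d(H) = H³
t(N) = (-4 + N)/(N + N³) (t(N) = (-4 + N)/(N³ + N) = (-4 + N)/(N + N³))
F(-12) - t(10) = (-10 - 1*(-12)) - (-4 + 10)/(10 + 10³) = (-10 + 12) - 6/(10 + 1000) = 2 - 6/1010 = 2 - 1*3/505 = 2 - 3/505 = 1007/505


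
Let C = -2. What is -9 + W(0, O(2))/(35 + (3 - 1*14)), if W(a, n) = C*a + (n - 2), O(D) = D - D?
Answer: -109/12 ≈ -9.0833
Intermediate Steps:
O(D) = 0
W(a, n) = -2 + n - 2*a (W(a, n) = -2*a + (n - 2) = -2*a + (-2 + n) = -2 + n - 2*a)
-9 + W(0, O(2))/(35 + (3 - 1*14)) = -9 + (-2 + 0 - 2*0)/(35 + (3 - 1*14)) = -9 + (-2 + 0 + 0)/(35 + (3 - 14)) = -9 - 2/(35 - 11) = -9 - 2/24 = -9 - 2*1/24 = -9 - 1/12 = -109/12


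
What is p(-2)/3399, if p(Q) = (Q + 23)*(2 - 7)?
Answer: -35/1133 ≈ -0.030891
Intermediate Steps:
p(Q) = -115 - 5*Q (p(Q) = (23 + Q)*(-5) = -115 - 5*Q)
p(-2)/3399 = (-115 - 5*(-2))/3399 = (-115 + 10)*(1/3399) = -105*1/3399 = -35/1133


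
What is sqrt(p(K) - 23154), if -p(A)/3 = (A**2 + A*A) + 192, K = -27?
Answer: 2*I*sqrt(7026) ≈ 167.64*I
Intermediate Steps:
p(A) = -576 - 6*A**2 (p(A) = -3*((A**2 + A*A) + 192) = -3*((A**2 + A**2) + 192) = -3*(2*A**2 + 192) = -3*(192 + 2*A**2) = -576 - 6*A**2)
sqrt(p(K) - 23154) = sqrt((-576 - 6*(-27)**2) - 23154) = sqrt((-576 - 6*729) - 23154) = sqrt((-576 - 4374) - 23154) = sqrt(-4950 - 23154) = sqrt(-28104) = 2*I*sqrt(7026)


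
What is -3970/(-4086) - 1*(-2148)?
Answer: 4390349/2043 ≈ 2149.0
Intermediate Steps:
-3970/(-4086) - 1*(-2148) = -3970*(-1/4086) + 2148 = 1985/2043 + 2148 = 4390349/2043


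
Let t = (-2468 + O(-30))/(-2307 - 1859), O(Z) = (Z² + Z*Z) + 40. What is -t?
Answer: -314/2083 ≈ -0.15074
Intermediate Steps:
O(Z) = 40 + 2*Z² (O(Z) = (Z² + Z²) + 40 = 2*Z² + 40 = 40 + 2*Z²)
t = 314/2083 (t = (-2468 + (40 + 2*(-30)²))/(-2307 - 1859) = (-2468 + (40 + 2*900))/(-4166) = (-2468 + (40 + 1800))*(-1/4166) = (-2468 + 1840)*(-1/4166) = -628*(-1/4166) = 314/2083 ≈ 0.15074)
-t = -1*314/2083 = -314/2083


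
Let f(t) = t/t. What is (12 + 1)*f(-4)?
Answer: 13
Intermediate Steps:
f(t) = 1
(12 + 1)*f(-4) = (12 + 1)*1 = 13*1 = 13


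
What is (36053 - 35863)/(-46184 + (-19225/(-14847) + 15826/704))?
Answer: -198593472/48247996597 ≈ -0.0041161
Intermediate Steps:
(36053 - 35863)/(-46184 + (-19225/(-14847) + 15826/704)) = 190/(-46184 + (-19225*(-1/14847) + 15826*(1/704))) = 190/(-46184 + (19225/14847 + 7913/352)) = 190/(-46184 + 124251511/5226144) = 190/(-241239982985/5226144) = 190*(-5226144/241239982985) = -198593472/48247996597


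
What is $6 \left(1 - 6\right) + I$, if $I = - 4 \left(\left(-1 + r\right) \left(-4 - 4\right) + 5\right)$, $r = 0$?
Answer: $-82$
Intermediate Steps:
$I = -52$ ($I = - 4 \left(\left(-1 + 0\right) \left(-4 - 4\right) + 5\right) = - 4 \left(\left(-1\right) \left(-8\right) + 5\right) = - 4 \left(8 + 5\right) = \left(-4\right) 13 = -52$)
$6 \left(1 - 6\right) + I = 6 \left(1 - 6\right) - 52 = 6 \left(-5\right) - 52 = -30 - 52 = -82$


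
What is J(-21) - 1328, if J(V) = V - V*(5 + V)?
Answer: -1685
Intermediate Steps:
J(V) = V - V*(5 + V)
J(-21) - 1328 = -1*(-21)*(4 - 21) - 1328 = -1*(-21)*(-17) - 1328 = -357 - 1328 = -1685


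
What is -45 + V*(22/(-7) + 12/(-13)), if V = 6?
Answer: -6315/91 ≈ -69.396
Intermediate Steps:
-45 + V*(22/(-7) + 12/(-13)) = -45 + 6*(22/(-7) + 12/(-13)) = -45 + 6*(22*(-⅐) + 12*(-1/13)) = -45 + 6*(-22/7 - 12/13) = -45 + 6*(-370/91) = -45 - 2220/91 = -6315/91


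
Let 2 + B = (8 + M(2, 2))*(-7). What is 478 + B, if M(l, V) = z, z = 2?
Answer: 406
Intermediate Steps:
M(l, V) = 2
B = -72 (B = -2 + (8 + 2)*(-7) = -2 + 10*(-7) = -2 - 70 = -72)
478 + B = 478 - 72 = 406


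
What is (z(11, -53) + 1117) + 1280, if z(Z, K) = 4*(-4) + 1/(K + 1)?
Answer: 123811/52 ≈ 2381.0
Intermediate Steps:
z(Z, K) = -16 + 1/(1 + K)
(z(11, -53) + 1117) + 1280 = ((-15 - 16*(-53))/(1 - 53) + 1117) + 1280 = ((-15 + 848)/(-52) + 1117) + 1280 = (-1/52*833 + 1117) + 1280 = (-833/52 + 1117) + 1280 = 57251/52 + 1280 = 123811/52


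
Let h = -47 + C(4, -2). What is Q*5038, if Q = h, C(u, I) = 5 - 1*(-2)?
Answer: -201520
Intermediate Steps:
C(u, I) = 7 (C(u, I) = 5 + 2 = 7)
h = -40 (h = -47 + 7 = -40)
Q = -40
Q*5038 = -40*5038 = -201520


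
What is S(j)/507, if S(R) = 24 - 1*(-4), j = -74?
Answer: 28/507 ≈ 0.055227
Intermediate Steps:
S(R) = 28 (S(R) = 24 + 4 = 28)
S(j)/507 = 28/507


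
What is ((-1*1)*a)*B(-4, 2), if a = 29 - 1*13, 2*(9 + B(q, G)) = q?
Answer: 176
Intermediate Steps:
B(q, G) = -9 + q/2
a = 16 (a = 29 - 13 = 16)
((-1*1)*a)*B(-4, 2) = (-1*1*16)*(-9 + (1/2)*(-4)) = (-1*16)*(-9 - 2) = -16*(-11) = 176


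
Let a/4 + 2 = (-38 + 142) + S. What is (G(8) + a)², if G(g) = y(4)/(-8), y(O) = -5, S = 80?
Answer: 33977241/64 ≈ 5.3089e+5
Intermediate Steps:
a = 728 (a = -8 + 4*((-38 + 142) + 80) = -8 + 4*(104 + 80) = -8 + 4*184 = -8 + 736 = 728)
G(g) = 5/8 (G(g) = -5/(-8) = -5*(-⅛) = 5/8)
(G(8) + a)² = (5/8 + 728)² = (5829/8)² = 33977241/64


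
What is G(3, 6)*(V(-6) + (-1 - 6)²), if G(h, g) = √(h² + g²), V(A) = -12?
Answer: 111*√5 ≈ 248.20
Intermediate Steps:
G(h, g) = √(g² + h²)
G(3, 6)*(V(-6) + (-1 - 6)²) = √(6² + 3²)*(-12 + (-1 - 6)²) = √(36 + 9)*(-12 + (-7)²) = √45*(-12 + 49) = (3*√5)*37 = 111*√5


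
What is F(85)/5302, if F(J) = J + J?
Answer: 85/2651 ≈ 0.032063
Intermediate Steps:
F(J) = 2*J
F(85)/5302 = (2*85)/5302 = 170*(1/5302) = 85/2651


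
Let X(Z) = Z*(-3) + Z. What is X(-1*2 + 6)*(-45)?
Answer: 360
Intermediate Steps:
X(Z) = -2*Z (X(Z) = -3*Z + Z = -2*Z)
X(-1*2 + 6)*(-45) = -2*(-1*2 + 6)*(-45) = -2*(-2 + 6)*(-45) = -2*4*(-45) = -8*(-45) = 360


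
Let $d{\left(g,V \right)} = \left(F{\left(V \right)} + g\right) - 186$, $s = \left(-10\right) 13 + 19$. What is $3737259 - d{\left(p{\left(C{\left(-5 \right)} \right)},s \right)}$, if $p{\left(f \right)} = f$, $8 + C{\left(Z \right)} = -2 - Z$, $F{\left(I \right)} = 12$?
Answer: $3737438$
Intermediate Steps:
$C{\left(Z \right)} = -10 - Z$ ($C{\left(Z \right)} = -8 - \left(2 + Z\right) = -10 - Z$)
$s = -111$ ($s = -130 + 19 = -111$)
$d{\left(g,V \right)} = -174 + g$ ($d{\left(g,V \right)} = \left(12 + g\right) - 186 = -174 + g$)
$3737259 - d{\left(p{\left(C{\left(-5 \right)} \right)},s \right)} = 3737259 - \left(-174 - 5\right) = 3737259 - -179 = 3737259 + 179 = 3737438$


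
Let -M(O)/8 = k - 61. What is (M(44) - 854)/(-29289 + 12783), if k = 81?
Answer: 169/2751 ≈ 0.061432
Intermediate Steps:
M(O) = -160 (M(O) = -8*(81 - 61) = -8*20 = -160)
(M(44) - 854)/(-29289 + 12783) = (-160 - 854)/(-29289 + 12783) = -1014/(-16506) = -1014*(-1/16506) = 169/2751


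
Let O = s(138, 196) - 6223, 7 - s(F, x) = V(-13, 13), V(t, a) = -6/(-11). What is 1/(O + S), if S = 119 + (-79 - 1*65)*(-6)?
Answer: -11/57569 ≈ -0.00019108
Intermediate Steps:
V(t, a) = 6/11 (V(t, a) = -6*(-1/11) = 6/11)
s(F, x) = 71/11 (s(F, x) = 7 - 1*6/11 = 7 - 6/11 = 71/11)
O = -68382/11 (O = 71/11 - 6223 = -68382/11 ≈ -6216.5)
S = 983 (S = 119 + (-79 - 65)*(-6) = 119 - 144*(-6) = 119 + 864 = 983)
1/(O + S) = 1/(-68382/11 + 983) = 1/(-57569/11) = -11/57569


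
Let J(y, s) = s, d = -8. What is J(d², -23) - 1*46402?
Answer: -46425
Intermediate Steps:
J(d², -23) - 1*46402 = -23 - 1*46402 = -23 - 46402 = -46425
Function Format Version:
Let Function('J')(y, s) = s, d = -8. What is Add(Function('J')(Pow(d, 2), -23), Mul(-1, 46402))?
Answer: -46425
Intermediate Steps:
Add(Function('J')(Pow(d, 2), -23), Mul(-1, 46402)) = Add(-23, Mul(-1, 46402)) = Add(-23, -46402) = -46425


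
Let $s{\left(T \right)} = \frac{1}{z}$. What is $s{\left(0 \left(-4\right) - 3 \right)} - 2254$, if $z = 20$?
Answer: $- \frac{45079}{20} \approx -2253.9$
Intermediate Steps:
$s{\left(T \right)} = \frac{1}{20}$
$s{\left(0 \left(-4\right) - 3 \right)} - 2254 = \frac{1}{20} - 2254 = - \frac{45079}{20}$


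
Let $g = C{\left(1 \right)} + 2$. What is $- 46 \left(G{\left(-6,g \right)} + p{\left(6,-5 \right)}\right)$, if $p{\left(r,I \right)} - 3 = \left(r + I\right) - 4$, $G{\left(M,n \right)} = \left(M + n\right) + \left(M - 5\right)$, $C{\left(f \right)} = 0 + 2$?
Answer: $598$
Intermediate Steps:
$C{\left(f \right)} = 2$
$g = 4$ ($g = 2 + 2 = 4$)
$G{\left(M,n \right)} = -5 + n + 2 M$ ($G{\left(M,n \right)} = \left(M + n\right) + \left(M - 5\right) = \left(M + n\right) + \left(-5 + M\right) = -5 + n + 2 M$)
$p{\left(r,I \right)} = -1 + I + r$ ($p{\left(r,I \right)} = 3 - \left(4 - I - r\right) = 3 + \left(-4 + I + r\right) = -1 + I + r$)
$- 46 \left(G{\left(-6,g \right)} + p{\left(6,-5 \right)}\right) = - 46 \left(\left(-5 + 4 + 2 \left(-6\right)\right) - 0\right) = - 46 \left(\left(-5 + 4 - 12\right) + 0\right) = - 46 \left(-13 + 0\right) = \left(-46\right) \left(-13\right) = 598$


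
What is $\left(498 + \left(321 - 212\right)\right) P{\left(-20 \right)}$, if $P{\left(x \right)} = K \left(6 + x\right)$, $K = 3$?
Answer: $-25494$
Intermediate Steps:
$P{\left(x \right)} = 18 + 3 x$ ($P{\left(x \right)} = 3 \left(6 + x\right) = 18 + 3 x$)
$\left(498 + \left(321 - 212\right)\right) P{\left(-20 \right)} = \left(498 + \left(321 - 212\right)\right) \left(18 + 3 \left(-20\right)\right) = \left(498 + 109\right) \left(18 - 60\right) = 607 \left(-42\right) = -25494$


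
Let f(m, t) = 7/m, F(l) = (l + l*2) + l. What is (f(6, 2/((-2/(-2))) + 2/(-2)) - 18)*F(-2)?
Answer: 404/3 ≈ 134.67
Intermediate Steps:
F(l) = 4*l (F(l) = (l + 2*l) + l = 3*l + l = 4*l)
(f(6, 2/((-2/(-2))) + 2/(-2)) - 18)*F(-2) = (7/6 - 18)*(4*(-2)) = (7*(⅙) - 18)*(-8) = (7/6 - 18)*(-8) = -101/6*(-8) = 404/3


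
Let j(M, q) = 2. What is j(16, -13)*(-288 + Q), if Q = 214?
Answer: -148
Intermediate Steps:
j(16, -13)*(-288 + Q) = 2*(-288 + 214) = 2*(-74) = -148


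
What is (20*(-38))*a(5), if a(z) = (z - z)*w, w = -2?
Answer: 0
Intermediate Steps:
a(z) = 0 (a(z) = (z - z)*(-2) = 0*(-2) = 0)
(20*(-38))*a(5) = (20*(-38))*0 = -760*0 = 0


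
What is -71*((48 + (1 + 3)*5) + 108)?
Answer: -12496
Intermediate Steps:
-71*((48 + (1 + 3)*5) + 108) = -71*((48 + 4*5) + 108) = -71*((48 + 20) + 108) = -71*(68 + 108) = -71*176 = -12496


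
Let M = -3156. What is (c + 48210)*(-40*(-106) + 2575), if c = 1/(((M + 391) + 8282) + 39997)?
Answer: 14953677047915/45514 ≈ 3.2855e+8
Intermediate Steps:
c = 1/45514 (c = 1/(((-3156 + 391) + 8282) + 39997) = 1/((-2765 + 8282) + 39997) = 1/(5517 + 39997) = 1/45514 ≈ 2.1971e-5)
(c + 48210)*(-40*(-106) + 2575) = (1/45514 + 48210)*(-40*(-106) + 2575) = 2194229941*(4240 + 2575)/45514 = (2194229941/45514)*6815 = 14953677047915/45514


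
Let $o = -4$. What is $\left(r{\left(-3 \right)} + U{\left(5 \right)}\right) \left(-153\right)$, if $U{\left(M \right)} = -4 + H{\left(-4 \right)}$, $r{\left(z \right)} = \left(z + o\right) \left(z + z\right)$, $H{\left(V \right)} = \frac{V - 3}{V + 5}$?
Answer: $-4743$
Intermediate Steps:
$H{\left(V \right)} = \frac{-3 + V}{5 + V}$
$r{\left(z \right)} = 2 z \left(-4 + z\right)$ ($r{\left(z \right)} = \left(z - 4\right) \left(z + z\right) = \left(-4 + z\right) 2 z = 2 z \left(-4 + z\right)$)
$U{\left(M \right)} = -11$ ($U{\left(M \right)} = -4 + \frac{-3 - 4}{5 - 4} = -4 + 1^{-1} \left(-7\right) = -4 + 1 \left(-7\right) = -4 - 7 = -11$)
$\left(r{\left(-3 \right)} + U{\left(5 \right)}\right) \left(-153\right) = \left(2 \left(-3\right) \left(-4 - 3\right) - 11\right) \left(-153\right) = \left(2 \left(-3\right) \left(-7\right) - 11\right) \left(-153\right) = \left(42 - 11\right) \left(-153\right) = 31 \left(-153\right) = -4743$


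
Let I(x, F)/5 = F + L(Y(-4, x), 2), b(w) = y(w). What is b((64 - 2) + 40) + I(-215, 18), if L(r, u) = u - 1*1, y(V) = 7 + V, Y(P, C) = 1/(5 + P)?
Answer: 204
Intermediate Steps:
L(r, u) = -1 + u (L(r, u) = u - 1 = -1 + u)
b(w) = 7 + w
I(x, F) = 5 + 5*F (I(x, F) = 5*(F + (-1 + 2)) = 5*(F + 1) = 5*(1 + F) = 5 + 5*F)
b((64 - 2) + 40) + I(-215, 18) = (7 + ((64 - 2) + 40)) + (5 + 5*18) = (7 + (62 + 40)) + (5 + 90) = (7 + 102) + 95 = 109 + 95 = 204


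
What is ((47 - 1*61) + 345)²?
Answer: 109561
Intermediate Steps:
((47 - 1*61) + 345)² = ((47 - 61) + 345)² = (-14 + 345)² = 331² = 109561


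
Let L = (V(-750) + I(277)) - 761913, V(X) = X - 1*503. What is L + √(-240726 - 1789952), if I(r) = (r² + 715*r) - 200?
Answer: -488582 + I*√2030678 ≈ -4.8858e+5 + 1425.0*I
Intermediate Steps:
V(X) = -503 + X (V(X) = X - 503 = -503 + X)
I(r) = -200 + r² + 715*r
L = -488582 (L = ((-503 - 750) + (-200 + 277² + 715*277)) - 761913 = (-1253 + (-200 + 76729 + 198055)) - 761913 = (-1253 + 274584) - 761913 = 273331 - 761913 = -488582)
L + √(-240726 - 1789952) = -488582 + √(-240726 - 1789952) = -488582 + √(-2030678) = -488582 + I*√2030678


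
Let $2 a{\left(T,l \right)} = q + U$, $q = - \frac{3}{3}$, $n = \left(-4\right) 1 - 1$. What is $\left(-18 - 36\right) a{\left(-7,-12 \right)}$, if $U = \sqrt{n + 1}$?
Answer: $27 - 54 i \approx 27.0 - 54.0 i$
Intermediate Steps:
$n = -5$ ($n = -4 - 1 = -5$)
$U = 2 i$ ($U = \sqrt{-5 + 1} = \sqrt{-4} = 2 i \approx 2.0 i$)
$q = -1$ ($q = \left(-3\right) \frac{1}{3} = -1$)
$a{\left(T,l \right)} = - \frac{1}{2} + i$ ($a{\left(T,l \right)} = \frac{-1 + 2 i}{2} = - \frac{1}{2} + i$)
$\left(-18 - 36\right) a{\left(-7,-12 \right)} = \left(-18 - 36\right) \left(- \frac{1}{2} + i\right) = - 54 \left(- \frac{1}{2} + i\right) = 27 - 54 i$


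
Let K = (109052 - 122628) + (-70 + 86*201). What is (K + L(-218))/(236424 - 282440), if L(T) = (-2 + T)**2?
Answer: -6505/5752 ≈ -1.1309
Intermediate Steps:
K = 3640 (K = -13576 + (-70 + 17286) = -13576 + 17216 = 3640)
(K + L(-218))/(236424 - 282440) = (3640 + (-2 - 218)**2)/(236424 - 282440) = (3640 + (-220)**2)/(-46016) = (3640 + 48400)*(-1/46016) = 52040*(-1/46016) = -6505/5752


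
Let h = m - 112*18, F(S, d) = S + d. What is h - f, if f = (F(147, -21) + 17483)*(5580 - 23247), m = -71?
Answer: 311096116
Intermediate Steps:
h = -2087 (h = -71 - 112*18 = -71 - 2016 = -2087)
f = -311098203 (f = ((147 - 21) + 17483)*(5580 - 23247) = (126 + 17483)*(-17667) = 17609*(-17667) = -311098203)
h - f = -2087 - 1*(-311098203) = -2087 + 311098203 = 311096116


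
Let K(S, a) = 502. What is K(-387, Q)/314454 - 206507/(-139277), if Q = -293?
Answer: 32503434616/21898104879 ≈ 1.4843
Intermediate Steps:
K(-387, Q)/314454 - 206507/(-139277) = 502/314454 - 206507/(-139277) = 502*(1/314454) - 206507*(-1/139277) = 251/157227 + 206507/139277 = 32503434616/21898104879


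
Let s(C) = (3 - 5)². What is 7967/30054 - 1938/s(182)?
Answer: -7276598/15027 ≈ -484.23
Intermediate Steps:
s(C) = 4 (s(C) = (-2)² = 4)
7967/30054 - 1938/s(182) = 7967/30054 - 1938/4 = 7967*(1/30054) - 1938*¼ = 7967/30054 - 969/2 = -7276598/15027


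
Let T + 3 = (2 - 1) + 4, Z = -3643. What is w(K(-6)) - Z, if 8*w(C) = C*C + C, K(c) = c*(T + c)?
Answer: 3718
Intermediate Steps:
T = 2 (T = -3 + ((2 - 1) + 4) = -3 + (1 + 4) = -3 + 5 = 2)
K(c) = c*(2 + c)
w(C) = C/8 + C²/8 (w(C) = (C*C + C)/8 = (C² + C)/8 = (C + C²)/8 = C/8 + C²/8)
w(K(-6)) - Z = (-6*(2 - 6))*(1 - 6*(2 - 6))/8 - 1*(-3643) = (-6*(-4))*(1 - 6*(-4))/8 + 3643 = (⅛)*24*(1 + 24) + 3643 = (⅛)*24*25 + 3643 = 75 + 3643 = 3718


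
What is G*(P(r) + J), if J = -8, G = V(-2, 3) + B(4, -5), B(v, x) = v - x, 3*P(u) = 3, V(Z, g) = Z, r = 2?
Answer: -49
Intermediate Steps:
P(u) = 1 (P(u) = (⅓)*3 = 1)
G = 7 (G = -2 + (4 - 1*(-5)) = -2 + (4 + 5) = -2 + 9 = 7)
G*(P(r) + J) = 7*(1 - 8) = 7*(-7) = -49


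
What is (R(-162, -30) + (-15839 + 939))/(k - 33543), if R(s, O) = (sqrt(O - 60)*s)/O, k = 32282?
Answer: 14900/1261 - 81*I*sqrt(10)/6305 ≈ 11.816 - 0.040626*I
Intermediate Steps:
R(s, O) = s*sqrt(-60 + O)/O (R(s, O) = (sqrt(-60 + O)*s)/O = (s*sqrt(-60 + O))/O = s*sqrt(-60 + O)/O)
(R(-162, -30) + (-15839 + 939))/(k - 33543) = (-162*sqrt(-60 - 30)/(-30) + (-15839 + 939))/(32282 - 33543) = (-162*(-1/30)*sqrt(-90) - 14900)/(-1261) = (-162*(-1/30)*3*I*sqrt(10) - 14900)*(-1/1261) = (81*I*sqrt(10)/5 - 14900)*(-1/1261) = (-14900 + 81*I*sqrt(10)/5)*(-1/1261) = 14900/1261 - 81*I*sqrt(10)/6305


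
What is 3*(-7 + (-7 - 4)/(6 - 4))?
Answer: -75/2 ≈ -37.500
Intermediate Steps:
3*(-7 + (-7 - 4)/(6 - 4)) = 3*(-7 - 11/2) = 3*(-25/2) = -75/2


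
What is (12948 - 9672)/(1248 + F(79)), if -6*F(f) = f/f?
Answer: 19656/7487 ≈ 2.6254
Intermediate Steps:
F(f) = -⅙ (F(f) = -f/(6*f) = -⅙*1 = -⅙)
(12948 - 9672)/(1248 + F(79)) = (12948 - 9672)/(1248 - ⅙) = 3276/(7487/6) = 3276*(6/7487) = 19656/7487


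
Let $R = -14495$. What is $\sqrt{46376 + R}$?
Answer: $\sqrt{31881} \approx 178.55$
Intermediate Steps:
$\sqrt{46376 + R} = \sqrt{46376 - 14495} = \sqrt{31881}$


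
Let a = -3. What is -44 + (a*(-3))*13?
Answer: 73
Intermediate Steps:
-44 + (a*(-3))*13 = -44 - 3*(-3)*13 = -44 + 9*13 = -44 + 117 = 73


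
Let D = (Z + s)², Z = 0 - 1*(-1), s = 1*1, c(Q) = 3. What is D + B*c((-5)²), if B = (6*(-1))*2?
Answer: -32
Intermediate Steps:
s = 1
Z = 1 (Z = 0 + 1 = 1)
B = -12 (B = -6*2 = -12)
D = 4 (D = (1 + 1)² = 2² = 4)
D + B*c((-5)²) = 4 - 12*3 = 4 - 36 = -32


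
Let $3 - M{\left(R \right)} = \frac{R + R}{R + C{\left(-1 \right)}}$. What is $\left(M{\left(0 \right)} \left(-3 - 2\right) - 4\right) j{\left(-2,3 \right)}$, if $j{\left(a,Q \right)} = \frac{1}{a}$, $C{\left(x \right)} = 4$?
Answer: $\frac{19}{2} \approx 9.5$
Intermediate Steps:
$M{\left(R \right)} = 3 - \frac{2 R}{4 + R}$ ($M{\left(R \right)} = 3 - \frac{R + R}{R + 4} = 3 - \frac{2 R}{4 + R}$)
$\left(M{\left(0 \right)} \left(-3 - 2\right) - 4\right) j{\left(-2,3 \right)} = \frac{\frac{12 + 0}{4 + 0} \left(-3 - 2\right) - 4}{-2} = \left(\frac{1}{4} \cdot 12 \left(-5\right) - 4\right) \left(- \frac{1}{2}\right) = \left(3 \left(-5\right) - 4\right) \left(- \frac{1}{2}\right) = \left(-15 - 4\right) \left(- \frac{1}{2}\right) = \left(-19\right) \left(- \frac{1}{2}\right) = \frac{19}{2}$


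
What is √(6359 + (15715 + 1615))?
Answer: √23689 ≈ 153.91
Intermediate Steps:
√(6359 + (15715 + 1615)) = √(6359 + 17330) = √23689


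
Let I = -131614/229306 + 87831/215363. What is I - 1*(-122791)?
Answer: 433136141936793/3527430577 ≈ 1.2279e+5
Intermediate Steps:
I = -586043614/3527430577 (I = -131614*1/229306 + 87831*(1/215363) = -9401/16379 + 87831/215363 = -586043614/3527430577 ≈ -0.16614)
I - 1*(-122791) = -586043614/3527430577 - 1*(-122791) = -586043614/3527430577 + 122791 = 433136141936793/3527430577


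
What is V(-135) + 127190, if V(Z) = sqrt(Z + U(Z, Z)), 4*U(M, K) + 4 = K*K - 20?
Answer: 127190 + 29*sqrt(21)/2 ≈ 1.2726e+5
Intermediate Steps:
U(M, K) = -6 + K**2/4 (U(M, K) = -1 + (K*K - 20)/4 = -1 + (K**2 - 20)/4 = -1 + (-20 + K**2)/4 = -1 + (-5 + K**2/4) = -6 + K**2/4)
V(Z) = sqrt(-6 + Z + Z**2/4) (V(Z) = sqrt(Z + (-6 + Z**2/4)) = sqrt(-6 + Z + Z**2/4))
V(-135) + 127190 = sqrt(-24 + (-135)**2 + 4*(-135))/2 + 127190 = sqrt(-24 + 18225 - 540)/2 + 127190 = sqrt(17661)/2 + 127190 = (29*sqrt(21))/2 + 127190 = 29*sqrt(21)/2 + 127190 = 127190 + 29*sqrt(21)/2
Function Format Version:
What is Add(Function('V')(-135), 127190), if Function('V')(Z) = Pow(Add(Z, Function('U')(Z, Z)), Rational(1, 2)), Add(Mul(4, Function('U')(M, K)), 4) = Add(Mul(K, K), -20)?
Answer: Add(127190, Mul(Rational(29, 2), Pow(21, Rational(1, 2)))) ≈ 1.2726e+5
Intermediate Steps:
Function('U')(M, K) = Add(-6, Mul(Rational(1, 4), Pow(K, 2))) (Function('U')(M, K) = Add(-1, Mul(Rational(1, 4), Add(Mul(K, K), -20))) = Add(-1, Mul(Rational(1, 4), Add(Pow(K, 2), -20))) = Add(-1, Mul(Rational(1, 4), Add(-20, Pow(K, 2)))) = Add(-1, Add(-5, Mul(Rational(1, 4), Pow(K, 2)))) = Add(-6, Mul(Rational(1, 4), Pow(K, 2))))
Function('V')(Z) = Pow(Add(-6, Z, Mul(Rational(1, 4), Pow(Z, 2))), Rational(1, 2)) (Function('V')(Z) = Pow(Add(Z, Add(-6, Mul(Rational(1, 4), Pow(Z, 2)))), Rational(1, 2)) = Pow(Add(-6, Z, Mul(Rational(1, 4), Pow(Z, 2))), Rational(1, 2)))
Add(Function('V')(-135), 127190) = Add(Mul(Rational(1, 2), Pow(Add(-24, Pow(-135, 2), Mul(4, -135)), Rational(1, 2))), 127190) = Add(Mul(Rational(1, 2), Pow(Add(-24, 18225, -540), Rational(1, 2))), 127190) = Add(Mul(Rational(1, 2), Pow(17661, Rational(1, 2))), 127190) = Add(Mul(Rational(1, 2), Mul(29, Pow(21, Rational(1, 2)))), 127190) = Add(Mul(Rational(29, 2), Pow(21, Rational(1, 2))), 127190) = Add(127190, Mul(Rational(29, 2), Pow(21, Rational(1, 2))))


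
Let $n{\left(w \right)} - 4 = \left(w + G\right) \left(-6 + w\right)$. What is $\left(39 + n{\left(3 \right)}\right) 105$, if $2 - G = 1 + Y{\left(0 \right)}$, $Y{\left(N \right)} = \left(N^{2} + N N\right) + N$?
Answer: $3255$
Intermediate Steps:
$Y{\left(N \right)} = N + 2 N^{2}$ ($Y{\left(N \right)} = \left(N^{2} + N^{2}\right) + N = 2 N^{2} + N = N + 2 N^{2}$)
$G = 1$ ($G = 2 - \left(1 + 0 \left(1 + 2 \cdot 0\right)\right) = 2 - \left(1 + 0 \left(1 + 0\right)\right) = 2 - \left(1 + 0 \cdot 1\right) = 2 - \left(1 + 0\right) = 2 - 1 = 1$)
$n{\left(w \right)} = 4 + \left(1 + w\right) \left(-6 + w\right)$ ($n{\left(w \right)} = 4 + \left(w + 1\right) \left(-6 + w\right) = 4 + \left(1 + w\right) \left(-6 + w\right)$)
$\left(39 + n{\left(3 \right)}\right) 105 = \left(39 - \left(17 - 9\right)\right) 105 = \left(39 - 8\right) 105 = 31 \cdot 105 = 3255$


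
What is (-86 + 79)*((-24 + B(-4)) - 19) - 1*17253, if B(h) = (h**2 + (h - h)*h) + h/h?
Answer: -17071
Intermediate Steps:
B(h) = 1 + h**2 (B(h) = (h**2 + 0*h) + 1 = (h**2 + 0) + 1 = h**2 + 1 = 1 + h**2)
(-86 + 79)*((-24 + B(-4)) - 19) - 1*17253 = (-86 + 79)*((-24 + (1 + (-4)**2)) - 19) - 1*17253 = -7*((-24 + (1 + 16)) - 19) - 17253 = -7*((-24 + 17) - 19) - 17253 = -7*(-7 - 19) - 17253 = -7*(-26) - 17253 = 182 - 17253 = -17071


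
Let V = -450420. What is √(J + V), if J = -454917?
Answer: 9*I*√11177 ≈ 951.49*I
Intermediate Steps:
√(J + V) = √(-454917 - 450420) = √(-905337) = 9*I*√11177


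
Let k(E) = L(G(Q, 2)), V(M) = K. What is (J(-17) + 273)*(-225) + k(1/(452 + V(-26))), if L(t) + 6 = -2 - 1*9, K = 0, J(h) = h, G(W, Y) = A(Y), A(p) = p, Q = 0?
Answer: -57617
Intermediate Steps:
G(W, Y) = Y
V(M) = 0
L(t) = -17 (L(t) = -6 + (-2 - 1*9) = -6 + (-2 - 9) = -6 - 11 = -17)
k(E) = -17
(J(-17) + 273)*(-225) + k(1/(452 + V(-26))) = (-17 + 273)*(-225) - 17 = 256*(-225) - 17 = -57600 - 17 = -57617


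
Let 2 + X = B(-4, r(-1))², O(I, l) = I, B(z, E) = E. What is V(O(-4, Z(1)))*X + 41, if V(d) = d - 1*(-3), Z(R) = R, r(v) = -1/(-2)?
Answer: 171/4 ≈ 42.750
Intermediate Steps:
r(v) = ½ (r(v) = -1*(-½) = ½)
V(d) = 3 + d (V(d) = d + 3 = 3 + d)
X = -7/4 (X = -2 + (½)² = -2 + ¼ = -7/4 ≈ -1.7500)
V(O(-4, Z(1)))*X + 41 = (3 - 4)*(-7/4) + 41 = -1*(-7/4) + 41 = 7/4 + 41 = 171/4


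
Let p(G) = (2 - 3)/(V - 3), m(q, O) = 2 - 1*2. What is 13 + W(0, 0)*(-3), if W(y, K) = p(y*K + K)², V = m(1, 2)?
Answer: 38/3 ≈ 12.667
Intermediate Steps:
m(q, O) = 0 (m(q, O) = 2 - 2 = 0)
V = 0
p(G) = ⅓ (p(G) = (2 - 3)/(0 - 3) = -1/(-3) = -1*(-⅓) = ⅓)
W(y, K) = ⅑ (W(y, K) = (⅓)² = ⅑)
13 + W(0, 0)*(-3) = 13 + (⅑)*(-3) = 13 - ⅓ = 38/3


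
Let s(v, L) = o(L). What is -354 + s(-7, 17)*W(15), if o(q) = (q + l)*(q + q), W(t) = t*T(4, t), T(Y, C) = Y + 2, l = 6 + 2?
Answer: 76146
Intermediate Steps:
l = 8
T(Y, C) = 2 + Y
W(t) = 6*t (W(t) = t*(2 + 4) = t*6 = 6*t)
o(q) = 2*q*(8 + q) (o(q) = (q + 8)*(q + q) = (8 + q)*(2*q) = 2*q*(8 + q))
s(v, L) = 2*L*(8 + L)
-354 + s(-7, 17)*W(15) = -354 + (2*17*(8 + 17))*(6*15) = -354 + (2*17*25)*90 = -354 + 850*90 = -354 + 76500 = 76146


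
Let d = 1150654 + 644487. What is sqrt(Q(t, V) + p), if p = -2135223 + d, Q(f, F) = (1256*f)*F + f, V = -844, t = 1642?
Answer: 6*I*sqrt(48360098) ≈ 41725.0*I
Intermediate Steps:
d = 1795141
Q(f, F) = f + 1256*F*f (Q(f, F) = 1256*F*f + f = f + 1256*F*f)
p = -340082 (p = -2135223 + 1795141 = -340082)
sqrt(Q(t, V) + p) = sqrt(1642*(1 + 1256*(-844)) - 340082) = sqrt(1642*(1 - 1060064) - 340082) = sqrt(1642*(-1060063) - 340082) = sqrt(-1740623446 - 340082) = sqrt(-1740963528) = 6*I*sqrt(48360098)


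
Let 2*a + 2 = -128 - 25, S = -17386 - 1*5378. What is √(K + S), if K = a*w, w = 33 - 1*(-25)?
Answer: I*√27259 ≈ 165.1*I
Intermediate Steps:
S = -22764 (S = -17386 - 5378 = -22764)
w = 58 (w = 33 + 25 = 58)
a = -155/2 (a = -1 + (-128 - 25)/2 = -1 + (½)*(-153) = -1 - 153/2 = -155/2 ≈ -77.500)
K = -4495 (K = -155/2*58 = -4495)
√(K + S) = √(-4495 - 22764) = √(-27259) = I*√27259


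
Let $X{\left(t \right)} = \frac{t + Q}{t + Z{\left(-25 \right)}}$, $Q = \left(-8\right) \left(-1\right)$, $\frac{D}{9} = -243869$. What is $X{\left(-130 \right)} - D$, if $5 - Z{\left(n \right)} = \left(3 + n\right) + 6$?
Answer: $\frac{239235611}{109} \approx 2.1948 \cdot 10^{6}$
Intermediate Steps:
$D = -2194821$ ($D = 9 \left(-243869\right) = -2194821$)
$Q = 8$
$Z{\left(n \right)} = -4 - n$ ($Z{\left(n \right)} = 5 - \left(\left(3 + n\right) + 6\right) = 5 - \left(9 + n\right) = -4 - n$)
$X{\left(t \right)} = \frac{8 + t}{21 + t}$ ($X{\left(t \right)} = \frac{t + 8}{t - -21} = \frac{8 + t}{t + \left(-4 + 25\right)} = \frac{8 + t}{t + 21} = \frac{8 + t}{21 + t}$)
$X{\left(-130 \right)} - D = \frac{8 - 130}{21 - 130} - -2194821 = \frac{1}{-109} \left(-122\right) + 2194821 = \left(- \frac{1}{109}\right) \left(-122\right) + 2194821 = \frac{122}{109} + 2194821 = \frac{239235611}{109}$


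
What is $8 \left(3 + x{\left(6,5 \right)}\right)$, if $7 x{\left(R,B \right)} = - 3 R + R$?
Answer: $\frac{72}{7} \approx 10.286$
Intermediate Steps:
$x{\left(R,B \right)} = - \frac{2 R}{7}$ ($x{\left(R,B \right)} = \frac{- 3 R + R}{7} = \frac{\left(-2\right) R}{7} = - \frac{2 R}{7}$)
$8 \left(3 + x{\left(6,5 \right)}\right) = 8 \left(3 - \frac{12}{7}\right) = 8 \cdot \frac{9}{7} = \frac{72}{7}$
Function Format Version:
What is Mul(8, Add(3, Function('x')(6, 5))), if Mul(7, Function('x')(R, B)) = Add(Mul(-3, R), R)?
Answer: Rational(72, 7) ≈ 10.286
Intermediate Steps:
Function('x')(R, B) = Mul(Rational(-2, 7), R) (Function('x')(R, B) = Mul(Rational(1, 7), Add(Mul(-3, R), R)) = Mul(Rational(1, 7), Mul(-2, R)) = Mul(Rational(-2, 7), R))
Mul(8, Add(3, Function('x')(6, 5))) = Mul(8, Add(3, Mul(Rational(-2, 7), 6))) = Mul(8, Add(3, Rational(-12, 7))) = Mul(8, Rational(9, 7)) = Rational(72, 7)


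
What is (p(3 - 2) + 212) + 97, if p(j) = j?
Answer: 310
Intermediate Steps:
(p(3 - 2) + 212) + 97 = ((3 - 2) + 212) + 97 = (1 + 212) + 97 = 213 + 97 = 310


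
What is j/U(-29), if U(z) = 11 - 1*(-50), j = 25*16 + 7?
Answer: 407/61 ≈ 6.6721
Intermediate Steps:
j = 407 (j = 400 + 7 = 407)
U(z) = 61 (U(z) = 11 + 50 = 61)
j/U(-29) = 407/61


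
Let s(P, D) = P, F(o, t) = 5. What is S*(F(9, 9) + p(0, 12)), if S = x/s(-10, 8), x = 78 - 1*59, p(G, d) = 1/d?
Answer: -1159/120 ≈ -9.6583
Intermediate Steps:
x = 19 (x = 78 - 59 = 19)
S = -19/10 (S = 19/(-10) = 19*(-1/10) = -19/10 ≈ -1.9000)
S*(F(9, 9) + p(0, 12)) = -19*(5 + 1/12)/10 = -19/10*61/12 = -1159/120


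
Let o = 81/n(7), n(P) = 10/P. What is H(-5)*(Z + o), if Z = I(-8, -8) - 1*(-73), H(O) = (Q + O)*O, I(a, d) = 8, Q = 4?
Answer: 1377/2 ≈ 688.50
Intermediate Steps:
o = 567/10 (o = 81/((10/7)) = 81/((10*(⅐))) = 81/(10/7) = 81*(7/10) = 567/10 ≈ 56.700)
H(O) = O*(4 + O) (H(O) = (4 + O)*O = O*(4 + O))
Z = 81 (Z = 8 - 1*(-73) = 8 + 73 = 81)
H(-5)*(Z + o) = (-5*(4 - 5))*(81 + 567/10) = -5*(-1)*(1377/10) = 5*(1377/10) = 1377/2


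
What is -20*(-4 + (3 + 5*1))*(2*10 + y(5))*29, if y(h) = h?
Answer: -58000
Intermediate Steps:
-20*(-4 + (3 + 5*1))*(2*10 + y(5))*29 = -20*(-4 + (3 + 5*1))*(2*10 + 5)*29 = -20*(-4 + (3 + 5))*(20 + 5)*29 = -20*(-4 + 8)*25*29 = -80*25*29 = -20*100*29 = -2000*29 = -58000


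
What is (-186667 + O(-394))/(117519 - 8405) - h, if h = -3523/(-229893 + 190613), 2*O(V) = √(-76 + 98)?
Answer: -3858344191/2142998960 + √22/218228 ≈ -1.8004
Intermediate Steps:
O(V) = √22/2 (O(V) = √(-76 + 98)/2 = √22/2)
h = 3523/39280 (h = -3523/(-39280) = -3523*(-1/39280) = 3523/39280 ≈ 0.089689)
(-186667 + O(-394))/(117519 - 8405) - h = (-186667 + √22/2)/(117519 - 8405) - 1*3523/39280 = (-186667 + √22/2)/109114 - 3523/39280 = (-186667 + √22/2)*(1/109114) - 3523/39280 = (-186667/109114 + √22/218228) - 3523/39280 = -3858344191/2142998960 + √22/218228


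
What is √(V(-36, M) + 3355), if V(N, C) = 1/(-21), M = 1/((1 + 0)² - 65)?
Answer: √1479534/21 ≈ 57.922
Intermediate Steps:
M = -1/64 (M = 1/(1² - 65) = 1/(1 - 65) = 1/(-64) = -1/64 ≈ -0.015625)
V(N, C) = -1/21
√(V(-36, M) + 3355) = √(-1/21 + 3355) = √(70454/21) = √1479534/21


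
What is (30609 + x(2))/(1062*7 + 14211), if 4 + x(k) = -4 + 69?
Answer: 6134/4329 ≈ 1.4170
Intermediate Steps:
x(k) = 61 (x(k) = -4 + (-4 + 69) = -4 + 65 = 61)
(30609 + x(2))/(1062*7 + 14211) = (30609 + 61)/(1062*7 + 14211) = 30670/(7434 + 14211) = 30670/21645 = 30670*(1/21645) = 6134/4329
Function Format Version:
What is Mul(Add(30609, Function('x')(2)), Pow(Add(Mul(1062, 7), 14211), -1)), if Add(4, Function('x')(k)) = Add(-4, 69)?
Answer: Rational(6134, 4329) ≈ 1.4170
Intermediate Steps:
Function('x')(k) = 61 (Function('x')(k) = Add(-4, Add(-4, 69)) = Add(-4, 65) = 61)
Mul(Add(30609, Function('x')(2)), Pow(Add(Mul(1062, 7), 14211), -1)) = Mul(Add(30609, 61), Pow(Add(Mul(1062, 7), 14211), -1)) = Mul(30670, Pow(Add(7434, 14211), -1)) = Mul(30670, Pow(21645, -1)) = Mul(30670, Rational(1, 21645)) = Rational(6134, 4329)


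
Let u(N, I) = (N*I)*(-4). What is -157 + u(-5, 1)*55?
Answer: 943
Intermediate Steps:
u(N, I) = -4*I*N (u(N, I) = (I*N)*(-4) = -4*I*N)
-157 + u(-5, 1)*55 = -157 - 4*1*(-5)*55 = -157 + 20*55 = -157 + 1100 = 943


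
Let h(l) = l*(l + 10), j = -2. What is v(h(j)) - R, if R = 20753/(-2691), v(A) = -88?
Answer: -216055/2691 ≈ -80.288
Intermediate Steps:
h(l) = l*(10 + l)
R = -20753/2691 (R = 20753*(-1/2691) = -20753/2691 ≈ -7.7120)
v(h(j)) - R = -88 - 1*(-20753/2691) = -88 + 20753/2691 = -216055/2691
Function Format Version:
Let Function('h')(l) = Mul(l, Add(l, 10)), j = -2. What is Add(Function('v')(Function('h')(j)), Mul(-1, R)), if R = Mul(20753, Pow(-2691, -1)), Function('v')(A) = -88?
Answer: Rational(-216055, 2691) ≈ -80.288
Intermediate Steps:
Function('h')(l) = Mul(l, Add(10, l))
R = Rational(-20753, 2691) (R = Mul(20753, Rational(-1, 2691)) = Rational(-20753, 2691) ≈ -7.7120)
Add(Function('v')(Function('h')(j)), Mul(-1, R)) = Add(-88, Mul(-1, Rational(-20753, 2691))) = Add(-88, Rational(20753, 2691)) = Rational(-216055, 2691)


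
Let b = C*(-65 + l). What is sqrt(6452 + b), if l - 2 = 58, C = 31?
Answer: sqrt(6297) ≈ 79.354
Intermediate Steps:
l = 60 (l = 2 + 58 = 60)
b = -155 (b = 31*(-65 + 60) = 31*(-5) = -155)
sqrt(6452 + b) = sqrt(6452 - 155) = sqrt(6297)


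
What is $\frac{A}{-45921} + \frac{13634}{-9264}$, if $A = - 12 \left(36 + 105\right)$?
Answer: $- \frac{101735371}{70902024} \approx -1.4349$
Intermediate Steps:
$A = -1692$ ($A = \left(-12\right) 141 = -1692$)
$\frac{A}{-45921} + \frac{13634}{-9264} = - \frac{1692}{-45921} + \frac{13634}{-9264} = \left(-1692\right) \left(- \frac{1}{45921}\right) + 13634 \left(- \frac{1}{9264}\right) = \frac{564}{15307} - \frac{6817}{4632} = - \frac{101735371}{70902024}$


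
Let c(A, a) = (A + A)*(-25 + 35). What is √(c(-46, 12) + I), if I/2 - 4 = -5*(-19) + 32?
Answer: I*√658 ≈ 25.652*I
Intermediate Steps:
c(A, a) = 20*A (c(A, a) = (2*A)*10 = 20*A)
I = 262 (I = 8 + 2*(-5*(-19) + 32) = 8 + 2*(95 + 32) = 8 + 2*127 = 8 + 254 = 262)
√(c(-46, 12) + I) = √(20*(-46) + 262) = √(-920 + 262) = √(-658) = I*√658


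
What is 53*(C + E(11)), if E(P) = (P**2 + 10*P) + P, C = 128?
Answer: 19610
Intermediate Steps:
E(P) = P**2 + 11*P
53*(C + E(11)) = 53*(128 + 11*(11 + 11)) = 53*(128 + 11*22) = 53*(128 + 242) = 53*370 = 19610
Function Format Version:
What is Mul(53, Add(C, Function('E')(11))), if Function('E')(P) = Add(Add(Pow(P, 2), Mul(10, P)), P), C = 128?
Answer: 19610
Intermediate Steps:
Function('E')(P) = Add(Pow(P, 2), Mul(11, P))
Mul(53, Add(C, Function('E')(11))) = Mul(53, Add(128, Mul(11, Add(11, 11)))) = Mul(53, Add(128, Mul(11, 22))) = Mul(53, Add(128, 242)) = Mul(53, 370) = 19610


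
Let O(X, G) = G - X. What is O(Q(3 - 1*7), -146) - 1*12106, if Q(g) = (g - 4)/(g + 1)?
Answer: -36764/3 ≈ -12255.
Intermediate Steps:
Q(g) = (-4 + g)/(1 + g)
O(Q(3 - 1*7), -146) - 1*12106 = (-146 - (-4 + (3 - 1*7))/(1 + (3 - 1*7))) - 1*12106 = (-146 - (-4 + (3 - 7))/(1 + (3 - 7))) - 12106 = (-146 - (-4 - 4)/(1 - 4)) - 12106 = (-146 - (-8)/(-3)) - 12106 = (-146 - (-1)*(-8)/3) - 12106 = (-146 - 1*8/3) - 12106 = (-146 - 8/3) - 12106 = -446/3 - 12106 = -36764/3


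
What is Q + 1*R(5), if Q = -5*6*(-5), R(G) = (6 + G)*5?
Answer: 205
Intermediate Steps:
R(G) = 30 + 5*G
Q = 150 (Q = -30*(-5) = 150)
Q + 1*R(5) = 150 + 1*(30 + 5*5) = 150 + 1*(30 + 25) = 150 + 1*55 = 150 + 55 = 205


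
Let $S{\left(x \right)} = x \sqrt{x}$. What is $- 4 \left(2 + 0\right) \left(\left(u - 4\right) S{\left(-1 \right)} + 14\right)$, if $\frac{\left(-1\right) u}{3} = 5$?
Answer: $-112 - 152 i \approx -112.0 - 152.0 i$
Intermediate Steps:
$u = -15$ ($u = \left(-3\right) 5 = -15$)
$S{\left(x \right)} = x^{\frac{3}{2}}$
$- 4 \left(2 + 0\right) \left(\left(u - 4\right) S{\left(-1 \right)} + 14\right) = - 4 \left(2 + 0\right) \left(\left(-15 - 4\right) \left(-1\right)^{\frac{3}{2}} + 14\right) = - 4 \cdot 2 \left(- 19 \left(- i\right) + 14\right) = \left(-1\right) 8 \left(19 i + 14\right) = - 8 \left(14 + 19 i\right) = -112 - 152 i$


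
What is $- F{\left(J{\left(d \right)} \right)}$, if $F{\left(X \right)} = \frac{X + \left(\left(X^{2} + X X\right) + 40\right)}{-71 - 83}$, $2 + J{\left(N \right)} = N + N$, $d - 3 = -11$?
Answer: $\frac{335}{77} \approx 4.3506$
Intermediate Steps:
$d = -8$ ($d = 3 - 11 = -8$)
$J{\left(N \right)} = -2 + 2 N$ ($J{\left(N \right)} = -2 + \left(N + N\right) = -2 + 2 N$)
$F{\left(X \right)} = - \frac{20}{77} - \frac{X^{2}}{77} - \frac{X}{154}$ ($F{\left(X \right)} = \frac{X + \left(\left(X^{2} + X^{2}\right) + 40\right)}{-154} = \left(X + \left(2 X^{2} + 40\right)\right) \left(- \frac{1}{154}\right) = \left(X + \left(40 + 2 X^{2}\right)\right) \left(- \frac{1}{154}\right) = \left(40 + X + 2 X^{2}\right) \left(- \frac{1}{154}\right) = - \frac{20}{77} - \frac{X^{2}}{77} - \frac{X}{154}$)
$- F{\left(J{\left(d \right)} \right)} = - (- \frac{20}{77} - \frac{\left(-2 + 2 \left(-8\right)\right)^{2}}{77} - \frac{-2 + 2 \left(-8\right)}{154}) = - (- \frac{20}{77} - \frac{\left(-2 - 16\right)^{2}}{77} - \frac{-2 - 16}{154}) = - (- \frac{20}{77} - \frac{\left(-18\right)^{2}}{77} - - \frac{9}{77}) = - (- \frac{20}{77} - \frac{324}{77} + \frac{9}{77}) = \left(-1\right) \left(- \frac{335}{77}\right) = \frac{335}{77}$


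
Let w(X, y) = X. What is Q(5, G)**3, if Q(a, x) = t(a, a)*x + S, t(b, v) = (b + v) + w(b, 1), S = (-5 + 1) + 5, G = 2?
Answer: 29791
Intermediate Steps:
S = 1 (S = -4 + 5 = 1)
t(b, v) = v + 2*b (t(b, v) = (b + v) + b = v + 2*b)
Q(a, x) = 1 + 3*a*x (Q(a, x) = (a + 2*a)*x + 1 = (3*a)*x + 1 = 3*a*x + 1 = 1 + 3*a*x)
Q(5, G)**3 = (1 + 3*5*2)**3 = (1 + 30)**3 = 31**3 = 29791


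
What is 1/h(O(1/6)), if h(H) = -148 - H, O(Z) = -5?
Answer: -1/143 ≈ -0.0069930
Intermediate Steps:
1/h(O(1/6)) = 1/(-148 - 1*(-5)) = 1/(-148 + 5) = 1/(-143) = -1/143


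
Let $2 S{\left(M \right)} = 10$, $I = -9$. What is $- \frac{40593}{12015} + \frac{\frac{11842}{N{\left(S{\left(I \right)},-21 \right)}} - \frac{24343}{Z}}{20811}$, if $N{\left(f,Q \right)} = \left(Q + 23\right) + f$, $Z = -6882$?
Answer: $- \frac{1470935060701}{446134355730} \approx -3.2971$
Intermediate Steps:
$S{\left(M \right)} = 5$ ($S{\left(M \right)} = \frac{1}{2} \cdot 10 = 5$)
$N{\left(f,Q \right)} = 23 + Q + f$ ($N{\left(f,Q \right)} = \left(23 + Q\right) + f = 23 + Q + f$)
$- \frac{40593}{12015} + \frac{\frac{11842}{N{\left(S{\left(I \right)},-21 \right)}} - \frac{24343}{Z}}{20811} = - \frac{40593}{12015} + \frac{\frac{11842}{23 - 21 + 5} - \frac{24343}{-6882}}{20811} = \left(-40593\right) \frac{1}{12015} + \left(\frac{11842}{7} - - \frac{24343}{6882}\right) \frac{1}{20811} = - \frac{13531}{4005} + \left(11842 \cdot \frac{1}{7} + \frac{24343}{6882}\right) \frac{1}{20811} = - \frac{13531}{4005} + \left(\frac{11842}{7} + \frac{24343}{6882}\right) \frac{1}{20811} = - \frac{13531}{4005} + \frac{81667045}{48174} \cdot \frac{1}{20811} = - \frac{13531}{4005} + \frac{81667045}{1002549114} = - \frac{1470935060701}{446134355730}$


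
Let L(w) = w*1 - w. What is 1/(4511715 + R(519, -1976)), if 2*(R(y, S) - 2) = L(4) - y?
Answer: 2/9022915 ≈ 2.2166e-7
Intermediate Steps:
L(w) = 0 (L(w) = w - w = 0)
R(y, S) = 2 - y/2 (R(y, S) = 2 + (0 - y)/2 = 2 + (-y)/2 = 2 - y/2)
1/(4511715 + R(519, -1976)) = 1/(4511715 + (2 - ½*519)) = 1/(4511715 + (2 - 519/2)) = 1/(4511715 - 515/2) = 1/(9022915/2) = 2/9022915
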